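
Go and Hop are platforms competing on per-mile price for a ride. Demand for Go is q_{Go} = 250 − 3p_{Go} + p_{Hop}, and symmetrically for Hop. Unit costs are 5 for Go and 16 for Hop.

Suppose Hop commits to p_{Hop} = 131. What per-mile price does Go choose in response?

66

Go's profit: π = (p_{Go} − 5)(250 − 3p_{Go} + p_{Hop}).
∂π/∂p_{Go} = 265 − 6p_{Go} + p_{Hop} = 0 ⇒ p_{Go} = 265/6 + (1/6)p_{Hop}.
At p_{Hop} = 131: p_{Go} = 265/6 + (1/6)·131 = 66.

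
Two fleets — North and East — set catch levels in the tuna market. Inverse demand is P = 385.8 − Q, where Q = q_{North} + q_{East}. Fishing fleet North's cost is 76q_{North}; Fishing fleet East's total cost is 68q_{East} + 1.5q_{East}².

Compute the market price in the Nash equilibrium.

212.8

Fishing fleet North's profit: π = q_{North}(385.8 − (q_{North} + q_{East})) − 76q_{North}.
∂π/∂q_{North} = 309.8 − 2q_{North} − q_{East} = 0, so q_{North} = 154.9 − 0.5q_{East}.
For East: ∂π/∂q_{East} = 317.8 − 5q_{East} − q_{North} = 0 ⇒ q_{East} = 63.56 − 0.2q_{North}.
Substituting the second reaction function into the first: q_{North} = 154.9 − 0.5(63.56 − 0.2q_{North}), which gives 0.9q_{North} = 123.12 ⇒ q_{North} = 136.8.
Then q_{East} = 63.56 − 0.2·136.8 = 36.2.
Equilibrium price: P = 385.8 − 173 = 212.8.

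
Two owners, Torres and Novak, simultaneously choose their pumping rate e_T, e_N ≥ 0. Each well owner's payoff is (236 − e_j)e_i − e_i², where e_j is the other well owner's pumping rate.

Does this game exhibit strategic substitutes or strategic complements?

Torres's payoff is (236 − e_N)e_T − e_T².
∂π/∂e_T = 236 − e_N − 2e_T = 0, so e_T = 118 − 0.5e_N.
The best-response slope de_T/de_N = −0.5 < 0: the reaction function is downward-sloping, so the choices are strategic substitutes.

strategic substitutes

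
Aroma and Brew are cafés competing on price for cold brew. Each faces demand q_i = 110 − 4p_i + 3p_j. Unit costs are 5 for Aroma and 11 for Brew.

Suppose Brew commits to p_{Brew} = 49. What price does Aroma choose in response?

Aroma's profit: π = (p_{Aroma} − 5)(110 − 4p_{Aroma} + 3p_{Brew}).
∂π/∂p_{Aroma} = 130 − 8p_{Aroma} + 3p_{Brew} = 0 ⇒ p_{Aroma} = 16.25 + 0.375p_{Brew}.
At p_{Brew} = 49: p_{Aroma} = 16.25 + 0.375·49 = 34.625.

34.625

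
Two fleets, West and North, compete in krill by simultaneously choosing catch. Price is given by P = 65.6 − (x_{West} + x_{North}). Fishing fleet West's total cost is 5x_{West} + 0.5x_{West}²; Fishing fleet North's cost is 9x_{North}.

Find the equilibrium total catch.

34.76

Fishing fleet West's profit: π = x_{West}(65.6 − (x_{West} + x_{North})) − 5x_{West} − 0.5x_{West}².
∂π/∂x_{West} = 60.6 − 3x_{West} − x_{North} = 0, so x_{West} = 20.2 − (1/3)x_{North}.
For North: ∂π/∂x_{North} = 56.6 − 2x_{North} − x_{West} = 0 ⇒ x_{North} = 28.3 − 0.5x_{West}.
Plugging x_{North} into West's best response: x_{West} = 20.2 − (1/3)(28.3 − 0.5x_{West}) ⇒ (5/6)x_{West} = 323/30, so x_{West} = 12.92.
Then x_{North} = 28.3 − 0.5·12.92 = 21.84.
Total catch: 12.92 + 21.84 = 34.76.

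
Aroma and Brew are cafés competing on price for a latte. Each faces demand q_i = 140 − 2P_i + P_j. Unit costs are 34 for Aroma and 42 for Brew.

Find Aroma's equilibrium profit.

Aroma's profit: π = (P_{Aroma} − 34)(140 − 2P_{Aroma} + P_{Brew}).
∂π/∂P_{Aroma} = 208 − 4P_{Aroma} + P_{Brew} = 0 ⇒ P_{Aroma} = 52 + 0.25P_{Brew}.
Similarly P_{Brew} = 56 + 0.25P_{Aroma}.
Plugging P_{Brew} into Aroma's best response: P_{Aroma} = 52 + 0.25(56 + 0.25P_{Aroma}) ⇒ 0.9375P_{Aroma} = 66, so P_{Aroma} = 70.4.
Then P_{Brew} = 56 + 0.25·70.4 = 73.6.
q_{Aroma} = 140 − 2·70.4 + 73.6 = 72.8.
Profit = (70.4 − 34)·72.8 = 2649.92.

2649.92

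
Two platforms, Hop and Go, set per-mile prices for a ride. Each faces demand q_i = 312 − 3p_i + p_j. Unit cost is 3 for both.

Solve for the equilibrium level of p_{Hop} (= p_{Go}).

64.2

Hop's profit: π = (p_{Hop} − 3)(312 − 3p_{Hop} + p_{Go}).
∂π/∂p_{Hop} = 321 − 6p_{Hop} + p_{Go} = 0 ⇒ p_{Hop} = 53.5 + (1/6)p_{Go}.
By symmetry p_{Go} = p_{Hop}; substituting into the reaction function, (5/6)p_{Hop} = 53.5 and p_{Hop} = 64.2.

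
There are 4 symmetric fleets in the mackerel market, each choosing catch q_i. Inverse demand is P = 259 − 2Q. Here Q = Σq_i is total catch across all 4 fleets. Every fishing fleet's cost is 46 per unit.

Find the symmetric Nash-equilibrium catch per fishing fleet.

21.3

A representative fishing fleet's profit is π_i = q_i(259 − 2Q) − 46q_i, with Q = q_i + Σ_{j≠i} q_j.
First-order condition: 213 − 4q_i − 2Σ_{j≠i} q_j = 0.
Imposing symmetry (q_j = q for all j) turns Σ_{j≠i} q_j into 3q, so 213 = 10q and q = 21.3.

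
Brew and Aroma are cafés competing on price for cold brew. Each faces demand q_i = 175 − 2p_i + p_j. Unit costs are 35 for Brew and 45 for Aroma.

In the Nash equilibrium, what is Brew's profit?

4608

Brew's profit: π = (p_{Brew} − 35)(175 − 2p_{Brew} + p_{Aroma}).
∂π/∂p_{Brew} = 245 − 4p_{Brew} + p_{Aroma} = 0 ⇒ p_{Brew} = 61.25 + 0.25p_{Aroma}.
Similarly p_{Aroma} = 66.25 + 0.25p_{Brew}.
Solving the two reaction functions simultaneously: (1 − (0.25)(0.25))p_{Brew} = 61.25 + 0.25·66.25, so 0.9375p_{Brew} = 77.8125 and p_{Brew} = 83.
Then p_{Aroma} = 66.25 + 0.25·83 = 87.
q_{Brew} = 175 − 2·83 + 87 = 96.
Profit = (83 − 35)·96 = 4608.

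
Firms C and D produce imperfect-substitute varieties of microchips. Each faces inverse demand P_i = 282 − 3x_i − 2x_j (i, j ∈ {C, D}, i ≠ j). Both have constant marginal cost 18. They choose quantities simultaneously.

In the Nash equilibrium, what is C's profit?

Firm C's profit: π = x_C(282 − 3x_C − 2x_D) − 18x_C.
∂π/∂x_C = 264 − 6x_C − 2x_D = 0 ⇒ x_C = 44 − (1/3)x_D.
By symmetry x_D = x_C; substituting into the reaction function, (4/3)x_C = 44 and x_C = 33.
P_C = 282 − 3·33 − 2·33 = 117.
Profit = (117 − 18)·33 = 3267.

3267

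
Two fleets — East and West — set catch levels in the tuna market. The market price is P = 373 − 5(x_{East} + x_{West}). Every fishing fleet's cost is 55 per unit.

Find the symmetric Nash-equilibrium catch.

Fishing fleet East's profit: π = x_{East}(373 − 5(x_{East} + x_{West})) − 55x_{East}.
∂π/∂x_{East} = 318 − 10x_{East} − 5x_{West} = 0, so x_{East} = 31.8 − 0.5x_{West}.
By symmetry x_{West} = x_{East}; substituting into the reaction function, 1.5x_{East} = 31.8 and x_{East} = 21.2.

21.2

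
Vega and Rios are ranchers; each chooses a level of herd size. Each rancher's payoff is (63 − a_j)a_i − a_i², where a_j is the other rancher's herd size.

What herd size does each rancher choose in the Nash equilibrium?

Vega's payoff is (63 − a_R)a_V − a_V².
∂π/∂a_V = 63 − a_R − 2a_V = 0, so a_V = 31.5 − 0.5a_R.
The game is symmetric, so in equilibrium a_R = a_V: the reaction function gives 1.5a_V = 31.5, hence a_V = 21.

21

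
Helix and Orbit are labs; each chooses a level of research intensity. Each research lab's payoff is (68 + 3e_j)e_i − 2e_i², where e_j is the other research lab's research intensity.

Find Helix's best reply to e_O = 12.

Helix's payoff is (68 + 3e_O)e_H − 2e_H².
∂π/∂e_H = 68 + 3e_O − 4e_H = 0, so e_H = 17 + 0.75e_O.
At e_O = 12: e_H = 17 + 0.75·12 = 26.

26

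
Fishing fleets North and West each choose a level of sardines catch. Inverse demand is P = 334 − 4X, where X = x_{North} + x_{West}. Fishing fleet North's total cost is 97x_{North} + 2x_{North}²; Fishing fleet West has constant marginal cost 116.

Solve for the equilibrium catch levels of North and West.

12.8, 20.85

Fishing fleet North's profit: π = x_{North}(334 − 4(x_{North} + x_{West})) − 97x_{North} − 2x_{North}².
∂π/∂x_{North} = 237 − 12x_{North} − 4x_{West} = 0, so x_{North} = 19.75 − (1/3)x_{West}.
For West: ∂π/∂x_{West} = 218 − 8x_{West} − 4x_{North} = 0 ⇒ x_{West} = 27.25 − 0.5x_{North}.
Solving the two reaction functions simultaneously: (1 − (−1/3)(−0.5))x_{North} = 19.75 − (1/3)·27.25, so (5/6)x_{North} = 32/3 and x_{North} = 12.8.
Then x_{West} = 27.25 − 0.5·12.8 = 20.85.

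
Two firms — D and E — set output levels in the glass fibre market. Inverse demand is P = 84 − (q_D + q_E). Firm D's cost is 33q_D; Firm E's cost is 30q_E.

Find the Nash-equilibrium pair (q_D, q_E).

16, 19

Firm D's profit: π = q_D(84 − (q_D + q_E)) − 33q_D.
∂π/∂q_D = 51 − 2q_D − q_E = 0, so q_D = 25.5 − 0.5q_E.
By the same steps for E: q_E = 27 − 0.5q_D.
Substituting the second reaction function into the first: q_D = 25.5 − 0.5(27 − 0.5q_D), which gives 0.75q_D = 12 ⇒ q_D = 16.
Then q_E = 27 − 0.5·16 = 19.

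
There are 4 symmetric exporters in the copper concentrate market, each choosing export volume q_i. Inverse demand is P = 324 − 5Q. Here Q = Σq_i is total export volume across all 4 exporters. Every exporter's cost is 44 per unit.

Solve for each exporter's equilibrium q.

11.2

A representative exporter's profit is π_i = q_i(324 − 5Q) − 44q_i, with Q = q_i + Σ_{j≠i} q_j.
First-order condition: 280 − 10q_i − 5Σ_{j≠i} q_j = 0.
Imposing symmetry (q_j = q for all j) turns Σ_{j≠i} q_j into 3q, so 280 = 25q and q = 11.2.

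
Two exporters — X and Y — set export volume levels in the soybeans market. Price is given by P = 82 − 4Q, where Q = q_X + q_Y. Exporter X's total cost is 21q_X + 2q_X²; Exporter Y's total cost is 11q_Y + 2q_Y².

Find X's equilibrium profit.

73.5

Exporter X's profit: π = q_X(82 − 4(q_X + q_Y)) − 21q_X − 2q_X².
∂π/∂q_X = 61 − 12q_X − 4q_Y = 0, so q_X = 61/12 − (1/3)q_Y.
By the same steps for Y: q_Y = 71/12 − (1/3)q_X.
Substituting the second reaction function into the first: q_X = 61/12 − (1/3)(71/12 − (1/3)q_X), which gives (8/9)q_X = 28/9 ⇒ q_X = 3.5.
Then q_Y = 71/12 − (1/3)·3.5 = 4.75.
Price P = 82 − 4·8.25 = 49.
X's profit: (49 − 21)·3.5 − 2(3.5)² = 73.5.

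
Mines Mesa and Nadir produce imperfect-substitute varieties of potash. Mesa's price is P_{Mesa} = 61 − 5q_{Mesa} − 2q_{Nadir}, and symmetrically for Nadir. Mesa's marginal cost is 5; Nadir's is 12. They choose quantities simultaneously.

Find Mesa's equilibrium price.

29.0625

Mine Mesa's profit: π = q_{Mesa}(61 − 5q_{Mesa} − 2q_{Nadir}) − 5q_{Mesa}.
∂π/∂q_{Mesa} = 56 − 10q_{Mesa} − 2q_{Nadir} = 0 ⇒ q_{Mesa} = 5.6 − 0.2q_{Nadir}.
Similarly q_{Nadir} = 4.9 − 0.2q_{Mesa}.
Solving the two reaction functions simultaneously: (1 − (−0.2)(−0.2))q_{Mesa} = 5.6 − 0.2·4.9, so 0.96q_{Mesa} = 4.62 and q_{Mesa} = 4.8125.
Then q_{Nadir} = 4.9 − 0.2·4.8125 = 3.9375.
P_{Mesa} = 61 − 5·4.8125 − 2·3.9375 = 29.0625.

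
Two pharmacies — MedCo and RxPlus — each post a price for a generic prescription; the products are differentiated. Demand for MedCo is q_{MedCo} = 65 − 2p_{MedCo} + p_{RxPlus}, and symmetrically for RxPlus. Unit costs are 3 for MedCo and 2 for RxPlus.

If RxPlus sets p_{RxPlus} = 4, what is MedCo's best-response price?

MedCo's profit: π = (p_{MedCo} − 3)(65 − 2p_{MedCo} + p_{RxPlus}).
∂π/∂p_{MedCo} = 71 − 4p_{MedCo} + p_{RxPlus} = 0 ⇒ p_{MedCo} = 17.75 + 0.25p_{RxPlus}.
At p_{RxPlus} = 4: p_{MedCo} = 17.75 + 0.25·4 = 18.75.

18.75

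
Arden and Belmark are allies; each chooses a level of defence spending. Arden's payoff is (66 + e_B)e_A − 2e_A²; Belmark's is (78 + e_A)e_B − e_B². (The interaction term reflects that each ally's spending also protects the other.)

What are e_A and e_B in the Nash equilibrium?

30, 54

Expanding Arden's payoff: 66e_A + e_Be_A − 2e_A².
∂π/∂e_A = 66 + e_B − 4e_A = 0, so e_A = 16.5 + 0.25e_B.
Likewise for Belmark: e_B = 39 + 0.5e_A.
Substituting the second reaction function into the first: e_A = 16.5 + 0.25(39 + 0.5e_A), which gives 0.875e_A = 26.25 ⇒ e_A = 30.
Then e_B = 39 + 0.5·30 = 54.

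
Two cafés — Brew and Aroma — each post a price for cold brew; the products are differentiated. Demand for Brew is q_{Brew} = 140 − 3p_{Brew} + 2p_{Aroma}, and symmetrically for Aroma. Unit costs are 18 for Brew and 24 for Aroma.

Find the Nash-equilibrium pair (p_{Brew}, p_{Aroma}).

49.625, 51.875

Brew's profit: π = (p_{Brew} − 18)(140 − 3p_{Brew} + 2p_{Aroma}).
∂π/∂p_{Brew} = 194 − 6p_{Brew} + 2p_{Aroma} = 0 ⇒ p_{Brew} = 97/3 + (1/3)p_{Aroma}.
Similarly p_{Aroma} = 106/3 + (1/3)p_{Brew}.
Plugging p_{Aroma} into Brew's best response: p_{Brew} = 97/3 + (1/3)(106/3 + (1/3)p_{Brew}) ⇒ (8/9)p_{Brew} = 397/9, so p_{Brew} = 49.625.
Then p_{Aroma} = 106/3 + (1/3)·49.625 = 51.875.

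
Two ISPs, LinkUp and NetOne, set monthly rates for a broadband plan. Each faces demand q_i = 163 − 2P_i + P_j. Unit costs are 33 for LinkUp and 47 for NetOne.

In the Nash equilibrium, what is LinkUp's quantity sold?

LinkUp's profit: π = (P_{LinkUp} − 33)(163 − 2P_{LinkUp} + P_{NetOne}).
∂π/∂P_{LinkUp} = 229 − 4P_{LinkUp} + P_{NetOne} = 0 ⇒ P_{LinkUp} = 57.25 + 0.25P_{NetOne}.
Similarly P_{NetOne} = 64.25 + 0.25P_{LinkUp}.
Substituting the second reaction function into the first: P_{LinkUp} = 57.25 + 0.25(64.25 + 0.25P_{LinkUp}), which gives 0.9375P_{LinkUp} = 73.3125 ⇒ P_{LinkUp} = 78.2.
Then P_{NetOne} = 64.25 + 0.25·78.2 = 83.8.
q_{LinkUp} = 163 − 2·78.2 + 83.8 = 90.4.

90.4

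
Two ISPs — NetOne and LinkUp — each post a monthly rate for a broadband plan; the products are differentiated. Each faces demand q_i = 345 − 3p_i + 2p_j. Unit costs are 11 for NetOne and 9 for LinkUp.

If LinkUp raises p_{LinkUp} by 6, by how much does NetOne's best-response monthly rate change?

2

NetOne's profit: π = (p_{NetOne} − 11)(345 − 3p_{NetOne} + 2p_{LinkUp}).
∂π/∂p_{NetOne} = 378 − 6p_{NetOne} + 2p_{LinkUp} = 0 ⇒ p_{NetOne} = 63 + (1/3)p_{LinkUp}.
The reaction-function slope is 1/3, so a 6-unit rise in p_{LinkUp} moves p_{NetOne} by 1/3 × 6 = 2. NetOne's best response rises — the actions are strategic complements.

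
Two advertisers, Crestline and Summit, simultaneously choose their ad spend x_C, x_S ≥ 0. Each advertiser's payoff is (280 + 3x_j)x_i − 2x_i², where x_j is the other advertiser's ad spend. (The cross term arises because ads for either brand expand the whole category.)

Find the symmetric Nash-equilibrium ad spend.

Crestline's payoff is (280 + 3x_S)x_C − 2x_C².
∂π/∂x_C = 280 + 3x_S − 4x_C = 0, so x_C = 70 + 0.75x_S.
By symmetry x_S = x_C; substituting into the reaction function, 0.25x_C = 70 and x_C = 280.

280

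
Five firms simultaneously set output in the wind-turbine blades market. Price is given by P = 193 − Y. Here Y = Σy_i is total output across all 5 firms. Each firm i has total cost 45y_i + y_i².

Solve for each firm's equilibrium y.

18.5

A representative firm's profit is π_i = y_i(193 − Y) − 45y_i − y_i², with Y = y_i + Σ_{j≠i} y_j.
First-order condition: 148 − 4y_i − Σ_{j≠i} y_j = 0.
With identical firms, set every y_j = y: then 148 − 4y − 4y = 0, i.e. y = 148/8 = 18.5.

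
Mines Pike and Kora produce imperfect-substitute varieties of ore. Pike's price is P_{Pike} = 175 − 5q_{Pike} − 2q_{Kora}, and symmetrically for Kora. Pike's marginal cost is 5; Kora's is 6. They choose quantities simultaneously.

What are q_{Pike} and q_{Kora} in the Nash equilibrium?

14.1875, 14.0625

Mine Pike's profit: π = q_{Pike}(175 − 5q_{Pike} − 2q_{Kora}) − 5q_{Pike}.
∂π/∂q_{Pike} = 170 − 10q_{Pike} − 2q_{Kora} = 0 ⇒ q_{Pike} = 17 − 0.2q_{Kora}.
Similarly q_{Kora} = 16.9 − 0.2q_{Pike}.
Plugging q_{Kora} into Pike's best response: q_{Pike} = 17 − 0.2(16.9 − 0.2q_{Pike}) ⇒ 0.96q_{Pike} = 13.62, so q_{Pike} = 14.1875.
Then q_{Kora} = 16.9 − 0.2·14.1875 = 14.0625.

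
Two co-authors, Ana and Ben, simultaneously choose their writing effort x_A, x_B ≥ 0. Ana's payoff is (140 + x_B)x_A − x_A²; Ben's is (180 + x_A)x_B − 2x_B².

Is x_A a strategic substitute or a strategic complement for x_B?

Expanding Ana's payoff: 140x_A + x_Bx_A − x_A².
∂π/∂x_A = 140 + x_B − 2x_A = 0, so x_A = 70 + 0.5x_B.
The best-response slope dx_A/dx_B = 0.5 > 0: the reaction function is upward-sloping, so the choices are strategic complements.

strategic complements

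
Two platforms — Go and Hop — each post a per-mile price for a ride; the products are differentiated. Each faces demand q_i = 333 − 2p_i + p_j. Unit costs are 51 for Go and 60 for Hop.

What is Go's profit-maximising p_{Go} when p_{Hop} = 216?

Go's profit: π = (p_{Go} − 51)(333 − 2p_{Go} + p_{Hop}).
∂π/∂p_{Go} = 435 − 4p_{Go} + p_{Hop} = 0 ⇒ p_{Go} = 108.75 + 0.25p_{Hop}.
At p_{Hop} = 216: p_{Go} = 108.75 + 0.25·216 = 162.75.

162.75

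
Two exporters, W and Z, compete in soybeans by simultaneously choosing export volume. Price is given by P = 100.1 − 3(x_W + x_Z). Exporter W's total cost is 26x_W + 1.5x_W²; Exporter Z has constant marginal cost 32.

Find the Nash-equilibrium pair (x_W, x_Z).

Exporter W's profit: π = x_W(100.1 − 3(x_W + x_Z)) − 26x_W − 1.5x_W².
∂π/∂x_W = 74.1 − 9x_W − 3x_Z = 0, so x_W = 247/30 − (1/3)x_Z.
For Z: ∂π/∂x_Z = 68.1 − 6x_Z − 3x_W = 0 ⇒ x_Z = 11.35 − 0.5x_W.
Substituting the second reaction function into the first: x_W = 247/30 − (1/3)(11.35 − 0.5x_W), which gives (5/6)x_W = 4.45 ⇒ x_W = 5.34.
Then x_Z = 11.35 − 0.5·5.34 = 8.68.

5.34, 8.68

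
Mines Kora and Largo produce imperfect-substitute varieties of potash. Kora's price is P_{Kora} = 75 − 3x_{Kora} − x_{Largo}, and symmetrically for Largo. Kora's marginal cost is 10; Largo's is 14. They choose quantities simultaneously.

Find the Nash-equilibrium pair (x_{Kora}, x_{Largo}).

9.4, 8.6

Mine Kora's profit: π = x_{Kora}(75 − 3x_{Kora} − x_{Largo}) − 10x_{Kora}.
∂π/∂x_{Kora} = 65 − 6x_{Kora} − x_{Largo} = 0 ⇒ x_{Kora} = 65/6 − (1/6)x_{Largo}.
Similarly x_{Largo} = 61/6 − (1/6)x_{Kora}.
Plugging x_{Largo} into Kora's best response: x_{Kora} = 65/6 − (1/6)(61/6 − (1/6)x_{Kora}) ⇒ (35/36)x_{Kora} = 329/36, so x_{Kora} = 9.4.
Then x_{Largo} = 61/6 − (1/6)·9.4 = 8.6.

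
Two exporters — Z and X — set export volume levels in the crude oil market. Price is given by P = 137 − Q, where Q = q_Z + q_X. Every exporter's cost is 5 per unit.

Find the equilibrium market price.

49

Exporter Z's profit: π = q_Z(137 − (q_Z + q_X)) − 5q_Z.
∂π/∂q_Z = 132 − 2q_Z − q_X = 0, so q_Z = 66 − 0.5q_X.
By symmetry q_X = q_Z; substituting into the reaction function, 1.5q_Z = 66 and q_Z = 44.
Equilibrium price: P = 137 − 88 = 49.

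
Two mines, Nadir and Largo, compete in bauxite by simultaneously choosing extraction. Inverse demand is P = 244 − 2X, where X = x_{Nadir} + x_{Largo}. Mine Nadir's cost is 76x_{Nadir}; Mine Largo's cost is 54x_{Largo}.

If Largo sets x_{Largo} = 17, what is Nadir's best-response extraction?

33.5

Mine Nadir's profit: π = x_{Nadir}(244 − 2(x_{Nadir} + x_{Largo})) − 76x_{Nadir}.
∂π/∂x_{Nadir} = 168 − 4x_{Nadir} − 2x_{Largo} = 0, so x_{Nadir} = 42 − 0.5x_{Largo}.
At x_{Largo} = 17: x_{Nadir} = 42 − 0.5·17 = 33.5.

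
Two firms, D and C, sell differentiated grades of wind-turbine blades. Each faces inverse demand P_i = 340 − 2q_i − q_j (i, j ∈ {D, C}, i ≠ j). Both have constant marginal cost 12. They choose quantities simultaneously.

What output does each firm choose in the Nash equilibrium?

65.6

Firm D's profit: π = q_D(340 − 2q_D − q_C) − 12q_D.
∂π/∂q_D = 328 − 4q_D − q_C = 0 ⇒ q_D = 82 − 0.25q_C.
The game is symmetric, so in equilibrium q_C = q_D: the reaction function gives 1.25q_D = 82, hence q_D = 65.6.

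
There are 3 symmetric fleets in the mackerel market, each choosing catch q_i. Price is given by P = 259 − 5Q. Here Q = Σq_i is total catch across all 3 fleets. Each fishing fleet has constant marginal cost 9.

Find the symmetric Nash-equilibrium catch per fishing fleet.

A representative fishing fleet's profit is π_i = q_i(259 − 5Q) − 9q_i, with Q = q_i + Σ_{j≠i} q_j.
First-order condition: 250 − 10q_i − 5Σ_{j≠i} q_j = 0.
In a symmetric equilibrium every fishing fleet chooses the same q, so Σ_{j≠i} q_j = 2q. The condition becomes 250 − 20q = 0, giving q = 250/20 = 12.5.

12.5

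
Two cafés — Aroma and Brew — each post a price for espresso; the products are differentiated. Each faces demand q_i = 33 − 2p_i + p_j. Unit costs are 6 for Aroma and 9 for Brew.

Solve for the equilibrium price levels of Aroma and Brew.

15.4, 16.6

Aroma's profit: π = (p_{Aroma} − 6)(33 − 2p_{Aroma} + p_{Brew}).
∂π/∂p_{Aroma} = 45 − 4p_{Aroma} + p_{Brew} = 0 ⇒ p_{Aroma} = 11.25 + 0.25p_{Brew}.
Similarly p_{Brew} = 12.75 + 0.25p_{Aroma}.
Plugging p_{Brew} into Aroma's best response: p_{Aroma} = 11.25 + 0.25(12.75 + 0.25p_{Aroma}) ⇒ 0.9375p_{Aroma} = 14.4375, so p_{Aroma} = 15.4.
Then p_{Brew} = 12.75 + 0.25·15.4 = 16.6.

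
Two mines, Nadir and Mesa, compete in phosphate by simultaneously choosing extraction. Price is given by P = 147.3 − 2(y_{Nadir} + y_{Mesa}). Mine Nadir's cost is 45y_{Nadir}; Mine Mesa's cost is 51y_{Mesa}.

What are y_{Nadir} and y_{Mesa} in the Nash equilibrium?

Mine Nadir's profit: π = y_{Nadir}(147.3 − 2(y_{Nadir} + y_{Mesa})) − 45y_{Nadir}.
∂π/∂y_{Nadir} = 102.3 − 4y_{Nadir} − 2y_{Mesa} = 0, so y_{Nadir} = 25.575 − 0.5y_{Mesa}.
By the same steps for Mesa: y_{Mesa} = 24.075 − 0.5y_{Nadir}.
Solving the two reaction functions simultaneously: (1 − (−0.5)(−0.5))y_{Nadir} = 25.575 − 0.5·24.075, so 0.75y_{Nadir} = 13.5375 and y_{Nadir} = 18.05.
Then y_{Mesa} = 24.075 − 0.5·18.05 = 15.05.

18.05, 15.05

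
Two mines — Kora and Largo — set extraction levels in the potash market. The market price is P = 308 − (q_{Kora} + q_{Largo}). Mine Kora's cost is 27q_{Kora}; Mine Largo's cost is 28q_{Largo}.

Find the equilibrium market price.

Mine Kora's profit: π = q_{Kora}(308 − (q_{Kora} + q_{Largo})) − 27q_{Kora}.
∂π/∂q_{Kora} = 281 − 2q_{Kora} − q_{Largo} = 0, so q_{Kora} = 140.5 − 0.5q_{Largo}.
By the same steps for Largo: q_{Largo} = 140 − 0.5q_{Kora}.
Plugging q_{Largo} into Kora's best response: q_{Kora} = 140.5 − 0.5(140 − 0.5q_{Kora}) ⇒ 0.75q_{Kora} = 70.5, so q_{Kora} = 94.
Then q_{Largo} = 140 − 0.5·94 = 93.
Equilibrium price: P = 308 − 187 = 121.

121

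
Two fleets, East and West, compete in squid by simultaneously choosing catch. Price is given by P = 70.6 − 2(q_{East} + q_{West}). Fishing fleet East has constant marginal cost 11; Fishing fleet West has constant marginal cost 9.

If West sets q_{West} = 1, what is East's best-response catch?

Fishing fleet East's profit: π = q_{East}(70.6 − 2(q_{East} + q_{West})) − 11q_{East}.
∂π/∂q_{East} = 59.6 − 4q_{East} − 2q_{West} = 0, so q_{East} = 14.9 − 0.5q_{West}.
At q_{West} = 1: q_{East} = 14.9 − 0.5·1 = 14.4.

14.4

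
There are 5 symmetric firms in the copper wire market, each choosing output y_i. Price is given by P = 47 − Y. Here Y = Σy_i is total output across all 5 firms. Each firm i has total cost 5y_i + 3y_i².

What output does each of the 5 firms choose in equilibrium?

A representative firm's profit is π_i = y_i(47 − Y) − 5y_i − 3y_i², with Y = y_i + Σ_{j≠i} y_j.
First-order condition: 42 − 8y_i − Σ_{j≠i} y_j = 0.
With identical firms, set every y_j = y: then 42 − 8y − 4y = 0, i.e. y = 42/12 = 3.5.

3.5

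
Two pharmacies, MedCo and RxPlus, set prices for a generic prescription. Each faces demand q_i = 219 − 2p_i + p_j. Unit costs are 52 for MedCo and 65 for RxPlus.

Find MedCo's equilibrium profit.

MedCo's profit: π = (p_{MedCo} − 52)(219 − 2p_{MedCo} + p_{RxPlus}).
∂π/∂p_{MedCo} = 323 − 4p_{MedCo} + p_{RxPlus} = 0 ⇒ p_{MedCo} = 80.75 + 0.25p_{RxPlus}.
Similarly p_{RxPlus} = 87.25 + 0.25p_{MedCo}.
Substituting the second reaction function into the first: p_{MedCo} = 80.75 + 0.25(87.25 + 0.25p_{MedCo}), which gives 0.9375p_{MedCo} = 102.5625 ⇒ p_{MedCo} = 109.4.
Then p_{RxPlus} = 87.25 + 0.25·109.4 = 114.6.
q_{MedCo} = 219 − 2·109.4 + 114.6 = 114.8.
Profit = (109.4 − 52)·114.8 = 6589.52.

6589.52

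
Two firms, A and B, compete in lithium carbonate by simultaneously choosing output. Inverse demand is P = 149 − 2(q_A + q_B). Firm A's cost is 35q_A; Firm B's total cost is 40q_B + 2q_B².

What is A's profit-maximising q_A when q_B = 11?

23

Firm A's profit: π = q_A(149 − 2(q_A + q_B)) − 35q_A.
∂π/∂q_A = 114 − 4q_A − 2q_B = 0, so q_A = 28.5 − 0.5q_B.
At q_B = 11: q_A = 28.5 − 0.5·11 = 23.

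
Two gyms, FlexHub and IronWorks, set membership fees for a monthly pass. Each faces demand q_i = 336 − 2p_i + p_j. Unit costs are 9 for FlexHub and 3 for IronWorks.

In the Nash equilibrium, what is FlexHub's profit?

23414.48

FlexHub's profit: π = (p_{FlexHub} − 9)(336 − 2p_{FlexHub} + p_{IronWorks}).
∂π/∂p_{FlexHub} = 354 − 4p_{FlexHub} + p_{IronWorks} = 0 ⇒ p_{FlexHub} = 88.5 + 0.25p_{IronWorks}.
Similarly p_{IronWorks} = 85.5 + 0.25p_{FlexHub}.
Substituting the second reaction function into the first: p_{FlexHub} = 88.5 + 0.25(85.5 + 0.25p_{FlexHub}), which gives 0.9375p_{FlexHub} = 109.875 ⇒ p_{FlexHub} = 117.2.
Then p_{IronWorks} = 85.5 + 0.25·117.2 = 114.8.
q_{FlexHub} = 336 − 2·117.2 + 114.8 = 216.4.
Profit = (117.2 − 9)·216.4 = 23414.48.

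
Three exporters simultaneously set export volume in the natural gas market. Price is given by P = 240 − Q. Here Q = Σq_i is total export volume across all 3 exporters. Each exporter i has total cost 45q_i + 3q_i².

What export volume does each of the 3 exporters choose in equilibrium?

19.5

A representative exporter's profit is π_i = q_i(240 − Q) − 45q_i − 3q_i², with Q = q_i + Σ_{j≠i} q_j.
First-order condition: 195 − 8q_i − Σ_{j≠i} q_j = 0.
In a symmetric equilibrium every exporter chooses the same q, so Σ_{j≠i} q_j = 2q. The condition becomes 195 − 10q = 0, giving q = 195/10 = 19.5.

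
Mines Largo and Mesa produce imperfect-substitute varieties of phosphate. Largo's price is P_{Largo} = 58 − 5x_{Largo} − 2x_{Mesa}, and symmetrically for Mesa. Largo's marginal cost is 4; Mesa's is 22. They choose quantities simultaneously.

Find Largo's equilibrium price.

28.375

Mine Largo's profit: π = x_{Largo}(58 − 5x_{Largo} − 2x_{Mesa}) − 4x_{Largo}.
∂π/∂x_{Largo} = 54 − 10x_{Largo} − 2x_{Mesa} = 0 ⇒ x_{Largo} = 5.4 − 0.2x_{Mesa}.
Similarly x_{Mesa} = 3.6 − 0.2x_{Largo}.
Plugging x_{Mesa} into Largo's best response: x_{Largo} = 5.4 − 0.2(3.6 − 0.2x_{Largo}) ⇒ 0.96x_{Largo} = 4.68, so x_{Largo} = 4.875.
Then x_{Mesa} = 3.6 − 0.2·4.875 = 2.625.
P_{Largo} = 58 − 5·4.875 − 2·2.625 = 28.375.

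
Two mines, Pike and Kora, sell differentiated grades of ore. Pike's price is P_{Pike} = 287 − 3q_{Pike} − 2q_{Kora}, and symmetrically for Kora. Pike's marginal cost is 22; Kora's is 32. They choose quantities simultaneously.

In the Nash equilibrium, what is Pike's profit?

Mine Pike's profit: π = q_{Pike}(287 − 3q_{Pike} − 2q_{Kora}) − 22q_{Pike}.
∂π/∂q_{Pike} = 265 − 6q_{Pike} − 2q_{Kora} = 0 ⇒ q_{Pike} = 265/6 − (1/3)q_{Kora}.
Similarly q_{Kora} = 42.5 − (1/3)q_{Pike}.
Solving the two reaction functions simultaneously: (1 − (−1/3)(−1/3))q_{Pike} = 265/6 − (1/3)·42.5, so (8/9)q_{Pike} = 30 and q_{Pike} = 33.75.
Then q_{Kora} = 42.5 − (1/3)·33.75 = 31.25.
P_{Pike} = 287 − 3·33.75 − 2·31.25 = 123.25.
Profit = (123.25 − 22)·33.75 = 3417.1875.

3417.1875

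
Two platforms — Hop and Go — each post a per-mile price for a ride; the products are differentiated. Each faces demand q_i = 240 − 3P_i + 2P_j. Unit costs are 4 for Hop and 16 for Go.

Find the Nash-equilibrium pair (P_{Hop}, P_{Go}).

Hop's profit: π = (P_{Hop} − 4)(240 − 3P_{Hop} + 2P_{Go}).
∂π/∂P_{Hop} = 252 − 6P_{Hop} + 2P_{Go} = 0 ⇒ P_{Hop} = 42 + (1/3)P_{Go}.
Similarly P_{Go} = 48 + (1/3)P_{Hop}.
Plugging P_{Go} into Hop's best response: P_{Hop} = 42 + (1/3)(48 + (1/3)P_{Hop}) ⇒ (8/9)P_{Hop} = 58, so P_{Hop} = 65.25.
Then P_{Go} = 48 + (1/3)·65.25 = 69.75.

65.25, 69.75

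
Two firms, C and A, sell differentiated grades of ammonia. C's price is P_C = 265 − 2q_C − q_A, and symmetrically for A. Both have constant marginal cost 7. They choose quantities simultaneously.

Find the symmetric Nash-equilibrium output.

Firm C's profit: π = q_C(265 − 2q_C − q_A) − 7q_C.
∂π/∂q_C = 258 − 4q_C − q_A = 0 ⇒ q_C = 64.5 − 0.25q_A.
Setting q_C = q_A in the reaction function: q_C = 64.5 − 0.25q_C, so q_C = 64.5 / 1.25 = 51.6.

51.6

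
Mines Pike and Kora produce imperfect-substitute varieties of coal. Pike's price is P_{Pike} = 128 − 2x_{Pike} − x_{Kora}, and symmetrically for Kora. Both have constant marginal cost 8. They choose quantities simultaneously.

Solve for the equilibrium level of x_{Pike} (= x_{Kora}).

Mine Pike's profit: π = x_{Pike}(128 − 2x_{Pike} − x_{Kora}) − 8x_{Pike}.
∂π/∂x_{Pike} = 120 − 4x_{Pike} − x_{Kora} = 0 ⇒ x_{Pike} = 30 − 0.25x_{Kora}.
Setting x_{Pike} = x_{Kora} in the reaction function: x_{Pike} = 30 − 0.25x_{Pike}, so x_{Pike} = 30 / 1.25 = 24.

24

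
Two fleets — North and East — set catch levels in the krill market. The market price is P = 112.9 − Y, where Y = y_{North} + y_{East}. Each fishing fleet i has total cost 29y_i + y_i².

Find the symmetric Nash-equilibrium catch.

16.78

Fishing fleet North's profit: π = y_{North}(112.9 − (y_{North} + y_{East})) − 29y_{North} − y_{North}².
∂π/∂y_{North} = 83.9 − 4y_{North} − y_{East} = 0, so y_{North} = 20.975 − 0.25y_{East}.
The game is symmetric, so in equilibrium y_{East} = y_{North}: the reaction function gives 1.25y_{North} = 20.975, hence y_{North} = 16.78.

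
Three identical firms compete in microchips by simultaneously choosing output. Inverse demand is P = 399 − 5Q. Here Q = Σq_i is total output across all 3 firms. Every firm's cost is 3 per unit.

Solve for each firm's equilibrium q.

19.8

A representative firm's profit is π_i = q_i(399 − 5Q) − 3q_i, with Q = q_i + Σ_{j≠i} q_j.
First-order condition: 396 − 10q_i − 5Σ_{j≠i} q_j = 0.
With identical firms, set every q_j = q: then 396 − 10q − 10q = 0, i.e. q = 396/20 = 19.8.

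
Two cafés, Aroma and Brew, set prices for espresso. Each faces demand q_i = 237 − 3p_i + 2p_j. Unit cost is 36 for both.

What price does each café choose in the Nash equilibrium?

86.25

Aroma's profit: π = (p_{Aroma} − 36)(237 − 3p_{Aroma} + 2p_{Brew}).
∂π/∂p_{Aroma} = 345 − 6p_{Aroma} + 2p_{Brew} = 0 ⇒ p_{Aroma} = 57.5 + (1/3)p_{Brew}.
By symmetry p_{Brew} = p_{Aroma}; substituting into the reaction function, (2/3)p_{Aroma} = 57.5 and p_{Aroma} = 86.25.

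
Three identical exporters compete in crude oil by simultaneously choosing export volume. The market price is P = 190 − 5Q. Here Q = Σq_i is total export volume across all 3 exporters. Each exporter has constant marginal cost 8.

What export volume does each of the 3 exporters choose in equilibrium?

A representative exporter's profit is π_i = q_i(190 − 5Q) − 8q_i, with Q = q_i + Σ_{j≠i} q_j.
First-order condition: 182 − 10q_i − 5Σ_{j≠i} q_j = 0.
With identical exporters, set every q_j = q: then 182 − 10q − 10q = 0, i.e. q = 182/20 = 9.1.

9.1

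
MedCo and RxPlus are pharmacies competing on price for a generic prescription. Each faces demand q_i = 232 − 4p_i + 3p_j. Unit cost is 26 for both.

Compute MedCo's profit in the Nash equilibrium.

MedCo's profit: π = (p_{MedCo} − 26)(232 − 4p_{MedCo} + 3p_{RxPlus}).
∂π/∂p_{MedCo} = 336 − 8p_{MedCo} + 3p_{RxPlus} = 0 ⇒ p_{MedCo} = 42 + 0.375p_{RxPlus}.
Setting p_{MedCo} = p_{RxPlus} in the reaction function: p_{MedCo} = 42 + 0.375p_{MedCo}, so p_{MedCo} = 42 / 0.625 = 67.2.
q_{MedCo} = 232 − 4·67.2 + 3·67.2 = 164.8.
Profit = (67.2 − 26)·164.8 = 6789.76.

6789.76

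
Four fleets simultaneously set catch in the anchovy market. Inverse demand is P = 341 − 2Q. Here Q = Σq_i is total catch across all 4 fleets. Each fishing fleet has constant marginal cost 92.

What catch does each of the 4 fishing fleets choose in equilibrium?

A representative fishing fleet's profit is π_i = q_i(341 − 2Q) − 92q_i, with Q = q_i + Σ_{j≠i} q_j.
First-order condition: 249 − 4q_i − 2Σ_{j≠i} q_j = 0.
Imposing symmetry (q_j = q for all j) turns Σ_{j≠i} q_j into 3q, so 249 = 10q and q = 24.9.

24.9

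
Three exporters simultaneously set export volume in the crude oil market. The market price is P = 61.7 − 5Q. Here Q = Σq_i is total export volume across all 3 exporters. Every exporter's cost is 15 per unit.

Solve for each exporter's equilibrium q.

A representative exporter's profit is π_i = q_i(61.7 − 5Q) − 15q_i, with Q = q_i + Σ_{j≠i} q_j.
First-order condition: 46.7 − 10q_i − 5Σ_{j≠i} q_j = 0.
Imposing symmetry (q_j = q for all j) turns Σ_{j≠i} q_j into 2q, so 46.7 = 20q and q = 2.335.

2.335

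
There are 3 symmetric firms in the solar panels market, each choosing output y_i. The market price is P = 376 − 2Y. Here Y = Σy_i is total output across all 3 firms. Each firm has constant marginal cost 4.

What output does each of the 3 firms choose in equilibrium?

A representative firm's profit is π_i = y_i(376 − 2Y) − 4y_i, with Y = y_i + Σ_{j≠i} y_j.
First-order condition: 372 − 4y_i − 2Σ_{j≠i} y_j = 0.
In a symmetric equilibrium every firm chooses the same y, so Σ_{j≠i} y_j = 2y. The condition becomes 372 − 8y = 0, giving y = 372/8 = 46.5.

46.5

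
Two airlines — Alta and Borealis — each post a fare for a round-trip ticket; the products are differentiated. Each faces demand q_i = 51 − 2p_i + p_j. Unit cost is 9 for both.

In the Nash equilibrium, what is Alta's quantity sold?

Alta's profit: π = (p_{Alta} − 9)(51 − 2p_{Alta} + p_{Borealis}).
∂π/∂p_{Alta} = 69 − 4p_{Alta} + p_{Borealis} = 0 ⇒ p_{Alta} = 17.25 + 0.25p_{Borealis}.
By symmetry p_{Borealis} = p_{Alta}; substituting into the reaction function, 0.75p_{Alta} = 17.25 and p_{Alta} = 23.
q_{Alta} = 51 − 2·23 + 23 = 28.

28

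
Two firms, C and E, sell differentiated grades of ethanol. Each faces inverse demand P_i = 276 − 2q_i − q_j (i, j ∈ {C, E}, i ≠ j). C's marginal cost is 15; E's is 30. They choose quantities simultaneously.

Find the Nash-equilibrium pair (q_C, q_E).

53.2, 48.2

Firm C's profit: π = q_C(276 − 2q_C − q_E) − 15q_C.
∂π/∂q_C = 261 − 4q_C − q_E = 0 ⇒ q_C = 65.25 − 0.25q_E.
Similarly q_E = 61.5 − 0.25q_C.
Substituting the second reaction function into the first: q_C = 65.25 − 0.25(61.5 − 0.25q_C), which gives 0.9375q_C = 49.875 ⇒ q_C = 53.2.
Then q_E = 61.5 − 0.25·53.2 = 48.2.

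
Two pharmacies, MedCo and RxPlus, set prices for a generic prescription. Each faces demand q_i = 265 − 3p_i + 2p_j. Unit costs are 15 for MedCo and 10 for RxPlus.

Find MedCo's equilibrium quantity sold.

184.6875

MedCo's profit: π = (p_{MedCo} − 15)(265 − 3p_{MedCo} + 2p_{RxPlus}).
∂π/∂p_{MedCo} = 310 − 6p_{MedCo} + 2p_{RxPlus} = 0 ⇒ p_{MedCo} = 155/3 + (1/3)p_{RxPlus}.
Similarly p_{RxPlus} = 295/6 + (1/3)p_{MedCo}.
Plugging p_{RxPlus} into MedCo's best response: p_{MedCo} = 155/3 + (1/3)(295/6 + (1/3)p_{MedCo}) ⇒ (8/9)p_{MedCo} = 1225/18, so p_{MedCo} = 76.5625.
Then p_{RxPlus} = 295/6 + (1/3)·76.5625 = 74.6875.
q_{MedCo} = 265 − 3·76.5625 + 2·74.6875 = 184.6875.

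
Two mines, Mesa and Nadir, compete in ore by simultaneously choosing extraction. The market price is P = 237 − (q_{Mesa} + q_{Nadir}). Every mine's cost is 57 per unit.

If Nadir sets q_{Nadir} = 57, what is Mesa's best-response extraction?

61.5

Mine Mesa's profit: π = q_{Mesa}(237 − (q_{Mesa} + q_{Nadir})) − 57q_{Mesa}.
∂π/∂q_{Mesa} = 180 − 2q_{Mesa} − q_{Nadir} = 0, so q_{Mesa} = 90 − 0.5q_{Nadir}.
At q_{Nadir} = 57: q_{Mesa} = 90 − 0.5·57 = 61.5.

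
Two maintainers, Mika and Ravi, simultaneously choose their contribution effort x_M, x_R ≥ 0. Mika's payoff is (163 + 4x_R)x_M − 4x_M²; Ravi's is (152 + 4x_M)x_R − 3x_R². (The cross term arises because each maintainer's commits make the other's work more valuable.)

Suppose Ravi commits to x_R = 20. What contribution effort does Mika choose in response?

30.375

Expanding Mika's payoff: 163x_M + 4x_Rx_M − 4x_M².
∂π/∂x_M = 163 + 4x_R − 8x_M = 0, so x_M = 20.375 + 0.5x_R.
At x_R = 20: x_M = 20.375 + 0.5·20 = 30.375.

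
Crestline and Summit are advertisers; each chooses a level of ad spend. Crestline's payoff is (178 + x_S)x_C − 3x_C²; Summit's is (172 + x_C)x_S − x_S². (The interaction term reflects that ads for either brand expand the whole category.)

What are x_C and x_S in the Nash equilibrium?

Expanding Crestline's payoff: 178x_C + x_Sx_C − 3x_C².
∂π/∂x_C = 178 + x_S − 6x_C = 0, so x_C = 89/3 + (1/6)x_S.
Likewise for Summit: x_S = 86 + 0.5x_C.
Substituting the second reaction function into the first: x_C = 89/3 + (1/6)(86 + 0.5x_C), which gives (11/12)x_C = 44 ⇒ x_C = 48.
Then x_S = 86 + 0.5·48 = 110.

48, 110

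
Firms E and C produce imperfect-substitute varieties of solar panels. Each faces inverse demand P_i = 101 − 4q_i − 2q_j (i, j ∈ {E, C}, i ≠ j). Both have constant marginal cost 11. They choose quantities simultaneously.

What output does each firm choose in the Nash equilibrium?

9

Firm E's profit: π = q_E(101 − 4q_E − 2q_C) − 11q_E.
∂π/∂q_E = 90 − 8q_E − 2q_C = 0 ⇒ q_E = 11.25 − 0.25q_C.
The game is symmetric, so in equilibrium q_C = q_E: the reaction function gives 1.25q_E = 11.25, hence q_E = 9.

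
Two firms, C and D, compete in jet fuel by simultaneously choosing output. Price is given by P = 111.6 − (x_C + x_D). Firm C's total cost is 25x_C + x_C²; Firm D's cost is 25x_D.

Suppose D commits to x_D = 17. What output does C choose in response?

Firm C's profit: π = x_C(111.6 − (x_C + x_D)) − 25x_C − x_C².
∂π/∂x_C = 86.6 − 4x_C − x_D = 0, so x_C = 21.65 − 0.25x_D.
At x_D = 17: x_C = 21.65 − 0.25·17 = 17.4.

17.4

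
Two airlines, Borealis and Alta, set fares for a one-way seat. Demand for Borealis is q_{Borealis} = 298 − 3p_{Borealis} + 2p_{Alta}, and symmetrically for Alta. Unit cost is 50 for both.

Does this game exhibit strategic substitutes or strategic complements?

Borealis's profit: π = (p_{Borealis} − 50)(298 − 3p_{Borealis} + 2p_{Alta}).
∂π/∂p_{Borealis} = 448 − 6p_{Borealis} + 2p_{Alta} = 0 ⇒ p_{Borealis} = 224/3 + (1/3)p_{Alta}.
The best-response slope dp_{Borealis}/dp_{Alta} = 1/3 > 0: the reaction function is upward-sloping, so the choices are strategic complements.

strategic complements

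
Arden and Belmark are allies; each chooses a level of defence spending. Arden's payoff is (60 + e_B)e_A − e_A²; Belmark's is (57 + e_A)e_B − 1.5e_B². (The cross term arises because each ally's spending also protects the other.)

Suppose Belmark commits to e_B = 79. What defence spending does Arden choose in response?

69.5

Expanding Arden's payoff: 60e_A + e_Be_A − e_A².
∂π/∂e_A = 60 + e_B − 2e_A = 0, so e_A = 30 + 0.5e_B.
At e_B = 79: e_A = 30 + 0.5·79 = 69.5.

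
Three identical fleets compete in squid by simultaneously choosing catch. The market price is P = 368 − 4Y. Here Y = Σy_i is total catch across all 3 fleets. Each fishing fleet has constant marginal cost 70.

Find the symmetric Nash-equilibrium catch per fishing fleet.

A representative fishing fleet's profit is π_i = y_i(368 − 4Y) − 70y_i, with Y = y_i + Σ_{j≠i} y_j.
First-order condition: 298 − 8y_i − 4Σ_{j≠i} y_j = 0.
Imposing symmetry (y_j = y for all j) turns Σ_{j≠i} y_j into 2y, so 298 = 16y and y = 18.625.

18.625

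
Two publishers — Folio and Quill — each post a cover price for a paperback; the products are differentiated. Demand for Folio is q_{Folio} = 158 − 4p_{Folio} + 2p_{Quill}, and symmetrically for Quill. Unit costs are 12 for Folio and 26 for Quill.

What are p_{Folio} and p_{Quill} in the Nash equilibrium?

36.2, 41.8

Folio's profit: π = (p_{Folio} − 12)(158 − 4p_{Folio} + 2p_{Quill}).
∂π/∂p_{Folio} = 206 − 8p_{Folio} + 2p_{Quill} = 0 ⇒ p_{Folio} = 25.75 + 0.25p_{Quill}.
Similarly p_{Quill} = 32.75 + 0.25p_{Folio}.
Substituting the second reaction function into the first: p_{Folio} = 25.75 + 0.25(32.75 + 0.25p_{Folio}), which gives 0.9375p_{Folio} = 33.9375 ⇒ p_{Folio} = 36.2.
Then p_{Quill} = 32.75 + 0.25·36.2 = 41.8.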